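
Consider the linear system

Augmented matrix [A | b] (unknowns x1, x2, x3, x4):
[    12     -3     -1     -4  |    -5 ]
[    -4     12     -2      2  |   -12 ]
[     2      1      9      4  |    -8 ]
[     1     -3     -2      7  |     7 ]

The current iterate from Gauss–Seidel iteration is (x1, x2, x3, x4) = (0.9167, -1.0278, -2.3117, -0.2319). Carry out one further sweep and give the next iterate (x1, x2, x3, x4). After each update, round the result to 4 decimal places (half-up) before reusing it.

(-0.9436, -1.6612, -0.3916, 0.3110)

One sweep:
  x1 = (-5 - (-3)·-1.0278 - (-1)·-2.3117 - (-4)·-0.2319) / (12) = -0.9436
  x2 = (-12 - (-4)·-0.9436 - (-2)·-2.3117 - (2)·-0.2319) / (12) = -1.6612
  x3 = (-8 - (2)·-0.9436 - (1)·-1.6612 - (4)·-0.2319) / (9) = -0.3916
  x4 = (7 - (1)·-0.9436 - (-3)·-1.6612 - (-2)·-0.3916) / (7) = 0.3110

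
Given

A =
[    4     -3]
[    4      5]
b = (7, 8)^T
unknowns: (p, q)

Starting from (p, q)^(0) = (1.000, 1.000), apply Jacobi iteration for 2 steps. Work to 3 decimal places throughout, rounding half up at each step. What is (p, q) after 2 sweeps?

(2.350, -0.400)

Iteration 1:
  p = (7 - (-3)·1.000) / (4) = 2.500
  q = (8 - (4)·1.000) / (5) = 0.800
Iteration 2:
  p = (7 - (-3)·0.800) / (4) = 2.350
  q = (8 - (4)·2.500) / (5) = -0.400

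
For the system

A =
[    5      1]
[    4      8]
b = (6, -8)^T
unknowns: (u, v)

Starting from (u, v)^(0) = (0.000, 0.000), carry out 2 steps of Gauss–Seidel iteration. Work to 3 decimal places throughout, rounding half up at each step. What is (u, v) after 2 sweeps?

Iteration 1:
  u = (6 - (1)·0.000) / (5) = 1.200
  v = (-8 - (4)·1.200) / (8) = -1.600
Iteration 2:
  u = (6 - (1)·-1.600) / (5) = 1.520
  v = (-8 - (4)·1.520) / (8) = -1.760

(1.520, -1.760)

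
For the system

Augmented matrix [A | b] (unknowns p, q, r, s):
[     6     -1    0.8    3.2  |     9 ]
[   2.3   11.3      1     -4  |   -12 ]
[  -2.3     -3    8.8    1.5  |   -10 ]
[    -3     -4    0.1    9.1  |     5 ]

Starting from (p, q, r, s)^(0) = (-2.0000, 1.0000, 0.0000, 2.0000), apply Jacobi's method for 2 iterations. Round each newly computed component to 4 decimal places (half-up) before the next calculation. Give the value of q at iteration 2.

-0.9205

Iteration 1:
  p = (9 - (-1)·1.0000 - (0.8)·0.0000 - (3.2)·2.0000) / (6) = 0.6000
  q = (-12 - (2.3)·-2.0000 - (1)·0.0000 - (-4)·2.0000) / (11.3) = 0.0531
  r = (-10 - (-2.3)·-2.0000 - (-3)·1.0000 - (1.5)·2.0000) / (8.8) = -1.6591
  s = (5 - (-3)·-2.0000 - (-4)·1.0000 - (0.1)·0.0000) / (9.1) = 0.3297
Iteration 2:
  p = (9 - (-1)·0.0531 - (0.8)·-1.6591 - (3.2)·0.3297) / (6) = 1.5542
  q = (-12 - (2.3)·0.6000 - (1)·-1.6591 - (-4)·0.3297) / (11.3) = -0.9205
  r = (-10 - (-2.3)·0.6000 - (-3)·0.0531 - (1.5)·0.3297) / (8.8) = -1.0176
  s = (5 - (-3)·0.6000 - (-4)·0.0531 - (0.1)·-1.6591) / (9.1) = 0.7888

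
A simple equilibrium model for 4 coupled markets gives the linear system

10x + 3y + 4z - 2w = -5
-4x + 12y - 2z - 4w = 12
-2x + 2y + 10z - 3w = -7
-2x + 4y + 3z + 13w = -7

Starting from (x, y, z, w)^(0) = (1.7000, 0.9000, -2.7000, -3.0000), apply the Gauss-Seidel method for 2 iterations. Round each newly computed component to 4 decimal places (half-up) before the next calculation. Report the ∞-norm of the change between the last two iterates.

1.3601

Iteration 1:
  x = (-5 - (3)·0.9000 - (4)·-2.7000 - (-2)·-3.0000) / (10) = -0.2900
  y = (12 - (-4)·-0.2900 - (-2)·-2.7000 - (-4)·-3.0000) / (12) = -0.5467
  z = (-7 - (-2)·-0.2900 - (2)·-0.5467 - (-3)·-3.0000) / (10) = -1.5487
  w = (-7 - (-2)·-0.2900 - (4)·-0.5467 - (3)·-1.5487) / (13) = -0.0575
Iteration 2:
  x = (-5 - (3)·-0.5467 - (4)·-1.5487 - (-2)·-0.0575) / (10) = 0.2720
  y = (12 - (-4)·0.2720 - (-2)·-1.5487 - (-4)·-0.0575) / (12) = 0.8134
  z = (-7 - (-2)·0.2720 - (2)·0.8134 - (-3)·-0.0575) / (10) = -0.8255
  w = (-7 - (-2)·0.2720 - (4)·0.8134 - (3)·-0.8255) / (13) = -0.5564
Change: (0.5620, 1.3601, 0.7232, -0.4989) → max |·| = 1.3601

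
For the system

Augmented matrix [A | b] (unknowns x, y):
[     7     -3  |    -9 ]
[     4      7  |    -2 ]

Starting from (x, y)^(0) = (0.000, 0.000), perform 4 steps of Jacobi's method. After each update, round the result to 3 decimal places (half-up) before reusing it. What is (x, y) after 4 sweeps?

Iteration 1:
  x = (-9 - (-3)·0.000) / (7) = -1.286
  y = (-2 - (4)·0.000) / (7) = -0.286
Iteration 2:
  x = (-9 - (-3)·-0.286) / (7) = -1.408
  y = (-2 - (4)·-1.286) / (7) = 0.449
Iteration 3:
  x = (-9 - (-3)·0.449) / (7) = -1.093
  y = (-2 - (4)·-1.408) / (7) = 0.519
Iteration 4:
  x = (-9 - (-3)·0.519) / (7) = -1.063
  y = (-2 - (4)·-1.093) / (7) = 0.339

(-1.063, 0.339)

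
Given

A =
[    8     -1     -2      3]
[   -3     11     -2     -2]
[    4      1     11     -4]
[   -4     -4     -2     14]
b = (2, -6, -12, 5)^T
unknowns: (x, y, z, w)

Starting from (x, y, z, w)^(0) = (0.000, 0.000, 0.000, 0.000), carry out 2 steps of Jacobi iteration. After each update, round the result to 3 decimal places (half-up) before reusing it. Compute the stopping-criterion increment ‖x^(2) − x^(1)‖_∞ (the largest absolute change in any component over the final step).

Iteration 1:
  x = (2 - (-1)·0.000 - (-2)·0.000 - (3)·0.000) / (8) = 0.250
  y = (-6 - (-3)·0.000 - (-2)·0.000 - (-2)·0.000) / (11) = -0.545
  z = (-12 - (4)·0.000 - (1)·0.000 - (-4)·0.000) / (11) = -1.091
  w = (5 - (-4)·0.000 - (-4)·0.000 - (-2)·0.000) / (14) = 0.357
Iteration 2:
  x = (2 - (-1)·-0.545 - (-2)·-1.091 - (3)·0.357) / (8) = -0.225
  y = (-6 - (-3)·0.250 - (-2)·-1.091 - (-2)·0.357) / (11) = -0.611
  z = (-12 - (4)·0.250 - (1)·-0.545 - (-4)·0.357) / (11) = -1.002
  w = (5 - (-4)·0.250 - (-4)·-0.545 - (-2)·-1.091) / (14) = 0.117
Change: (-0.475, -0.066, 0.089, -0.240) → max |·| = 0.475

0.475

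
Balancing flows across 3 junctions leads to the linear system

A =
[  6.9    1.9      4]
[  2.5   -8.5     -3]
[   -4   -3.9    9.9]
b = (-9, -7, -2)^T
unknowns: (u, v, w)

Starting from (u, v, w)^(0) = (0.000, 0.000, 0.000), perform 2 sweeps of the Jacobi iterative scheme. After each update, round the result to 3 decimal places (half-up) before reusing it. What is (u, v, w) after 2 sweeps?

Iteration 1:
  u = (-9 - (1.9)·0.000 - (4)·0.000) / (6.9) = -1.304
  v = (-7 - (2.5)·0.000 - (-3)·0.000) / (-8.5) = 0.824
  w = (-2 - (-4)·0.000 - (-3.9)·0.000) / (9.9) = -0.202
Iteration 2:
  u = (-9 - (1.9)·0.824 - (4)·-0.202) / (6.9) = -1.414
  v = (-7 - (2.5)·-1.304 - (-3)·-0.202) / (-8.5) = 0.511
  w = (-2 - (-4)·-1.304 - (-3.9)·0.824) / (9.9) = -0.404

(-1.414, 0.511, -0.404)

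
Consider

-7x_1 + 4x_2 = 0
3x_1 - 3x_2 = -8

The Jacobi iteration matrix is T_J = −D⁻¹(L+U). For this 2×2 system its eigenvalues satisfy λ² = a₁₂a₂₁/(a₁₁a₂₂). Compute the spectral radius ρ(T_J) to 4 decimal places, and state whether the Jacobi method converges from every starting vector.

0.7559

a₁₂a₂₁/(a₁₁a₂₂) = (4)·(3) / ((-7)·(-3)) = 0.571429
ρ = √|0.571429| = √0.571429 = 0.7559
ρ < 1, so Jacobi converges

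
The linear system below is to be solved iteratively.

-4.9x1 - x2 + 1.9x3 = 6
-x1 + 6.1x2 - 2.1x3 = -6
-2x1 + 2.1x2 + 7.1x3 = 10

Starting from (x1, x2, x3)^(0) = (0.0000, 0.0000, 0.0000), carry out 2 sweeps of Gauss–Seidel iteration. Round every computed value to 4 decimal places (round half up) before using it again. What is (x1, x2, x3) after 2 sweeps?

(-0.4346, -0.5681, 1.4541)

Iteration 1:
  x1 = (6 - (-1)·0.0000 - (1.9)·0.0000) / (-4.9) = -1.2245
  x2 = (-6 - (-1)·-1.2245 - (-2.1)·0.0000) / (6.1) = -1.1843
  x3 = (10 - (-2)·-1.2245 - (2.1)·-1.1843) / (7.1) = 1.4138
Iteration 2:
  x1 = (6 - (-1)·-1.1843 - (1.9)·1.4138) / (-4.9) = -0.4346
  x2 = (-6 - (-1)·-0.4346 - (-2.1)·1.4138) / (6.1) = -0.5681
  x3 = (10 - (-2)·-0.4346 - (2.1)·-0.5681) / (7.1) = 1.4541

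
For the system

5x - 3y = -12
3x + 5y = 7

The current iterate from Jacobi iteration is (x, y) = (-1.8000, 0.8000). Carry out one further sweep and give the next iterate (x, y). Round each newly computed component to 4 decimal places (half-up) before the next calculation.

One sweep:
  x = (-12 - (-3)·0.8000) / (5) = -1.9200
  y = (7 - (3)·-1.8000) / (5) = 2.4800

(-1.9200, 2.4800)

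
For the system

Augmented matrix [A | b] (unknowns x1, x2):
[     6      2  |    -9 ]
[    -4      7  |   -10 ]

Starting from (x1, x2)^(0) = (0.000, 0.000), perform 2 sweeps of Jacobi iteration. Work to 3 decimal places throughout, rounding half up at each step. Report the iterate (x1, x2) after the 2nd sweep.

(-1.024, -2.286)

Iteration 1:
  x1 = (-9 - (2)·0.000) / (6) = -1.500
  x2 = (-10 - (-4)·0.000) / (7) = -1.429
Iteration 2:
  x1 = (-9 - (2)·-1.429) / (6) = -1.024
  x2 = (-10 - (-4)·-1.500) / (7) = -2.286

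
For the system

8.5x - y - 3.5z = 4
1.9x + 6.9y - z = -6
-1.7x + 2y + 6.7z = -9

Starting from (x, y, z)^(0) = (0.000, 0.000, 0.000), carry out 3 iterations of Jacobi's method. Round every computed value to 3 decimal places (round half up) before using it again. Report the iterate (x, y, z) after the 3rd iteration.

(-0.067, -0.958, -1.034)

Iteration 1:
  x = (4 - (-1)·0.000 - (-3.5)·0.000) / (8.5) = 0.471
  y = (-6 - (1.9)·0.000 - (-1)·0.000) / (6.9) = -0.870
  z = (-9 - (-1.7)·0.000 - (2)·0.000) / (6.7) = -1.343
Iteration 2:
  x = (4 - (-1)·-0.870 - (-3.5)·-1.343) / (8.5) = -0.185
  y = (-6 - (1.9)·0.471 - (-1)·-1.343) / (6.9) = -1.194
  z = (-9 - (-1.7)·0.471 - (2)·-0.870) / (6.7) = -0.964
Iteration 3:
  x = (4 - (-1)·-1.194 - (-3.5)·-0.964) / (8.5) = -0.067
  y = (-6 - (1.9)·-0.185 - (-1)·-0.964) / (6.9) = -0.958
  z = (-9 - (-1.7)·-0.185 - (2)·-1.194) / (6.7) = -1.034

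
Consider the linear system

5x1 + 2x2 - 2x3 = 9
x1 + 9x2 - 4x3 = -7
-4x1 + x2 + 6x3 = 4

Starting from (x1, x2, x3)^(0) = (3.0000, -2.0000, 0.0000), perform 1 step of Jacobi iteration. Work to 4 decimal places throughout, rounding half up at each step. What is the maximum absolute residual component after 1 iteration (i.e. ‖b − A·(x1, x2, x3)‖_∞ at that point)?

12.3999

Iteration 1:
  x1 = (9 - (2)·-2.0000 - (-2)·0.0000) / (5) = 2.6000
  x2 = (-7 - (1)·3.0000 - (-4)·0.0000) / (9) = -1.1111
  x3 = (4 - (-4)·3.0000 - (1)·-2.0000) / (6) = 3.0000
Residual b − A·x = (4.2222, 12.3999, -2.4889); ∞-norm = 12.3999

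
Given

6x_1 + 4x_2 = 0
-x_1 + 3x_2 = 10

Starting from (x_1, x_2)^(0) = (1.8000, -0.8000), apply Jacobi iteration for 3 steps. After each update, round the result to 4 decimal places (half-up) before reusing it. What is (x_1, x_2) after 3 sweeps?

(-2.3407, 2.4593)

Iteration 1:
  x_1 = (0 - (4)·-0.8000) / (6) = 0.5333
  x_2 = (10 - (-1)·1.8000) / (3) = 3.9333
Iteration 2:
  x_1 = (0 - (4)·3.9333) / (6) = -2.6222
  x_2 = (10 - (-1)·0.5333) / (3) = 3.5111
Iteration 3:
  x_1 = (0 - (4)·3.5111) / (6) = -2.3407
  x_2 = (10 - (-1)·-2.6222) / (3) = 2.4593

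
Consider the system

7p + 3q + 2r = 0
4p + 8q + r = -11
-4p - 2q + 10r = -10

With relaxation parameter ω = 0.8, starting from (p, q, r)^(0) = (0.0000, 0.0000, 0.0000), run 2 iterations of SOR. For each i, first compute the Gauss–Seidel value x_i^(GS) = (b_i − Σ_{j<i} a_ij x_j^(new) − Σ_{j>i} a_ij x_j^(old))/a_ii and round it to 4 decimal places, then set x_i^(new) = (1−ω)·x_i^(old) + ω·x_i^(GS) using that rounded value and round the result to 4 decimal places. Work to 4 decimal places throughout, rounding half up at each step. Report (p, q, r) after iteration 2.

(0.6002, -1.4625, -1.0371)

Iteration 1:
  p: GS value = (0 - (3)·0.0000 - (2)·0.0000) / (7) = 0.0000;  p ← (1−ω)·0.0000 + ω·0.0000 = 0.0000
  q: GS value = (-11 - (4)·0.0000 - (1)·0.0000) / (8) = -1.3750;  q ← (1−ω)·0.0000 + ω·-1.3750 = -1.1000
  r: GS value = (-10 - (-4)·0.0000 - (-2)·-1.1000) / (10) = -1.2200;  r ← (1−ω)·0.0000 + ω·-1.2200 = -0.9760
Iteration 2:
  p: GS value = (0 - (3)·-1.1000 - (2)·-0.9760) / (7) = 0.7503;  p ← (1−ω)·0.0000 + ω·0.7503 = 0.6002
  q: GS value = (-11 - (4)·0.6002 - (1)·-0.9760) / (8) = -1.5531;  q ← (1−ω)·-1.1000 + ω·-1.5531 = -1.4625
  r: GS value = (-10 - (-4)·0.6002 - (-2)·-1.4625) / (10) = -1.0524;  r ← (1−ω)·-0.9760 + ω·-1.0524 = -1.0371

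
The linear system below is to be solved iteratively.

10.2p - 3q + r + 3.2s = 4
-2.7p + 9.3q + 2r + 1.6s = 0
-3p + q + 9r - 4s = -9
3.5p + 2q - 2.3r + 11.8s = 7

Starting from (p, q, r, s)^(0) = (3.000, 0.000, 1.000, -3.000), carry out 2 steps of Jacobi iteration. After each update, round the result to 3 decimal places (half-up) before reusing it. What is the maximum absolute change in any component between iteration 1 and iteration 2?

Iteration 1:
  p = (4 - (-3)·0.000 - (1)·1.000 - (3.2)·-3.000) / (10.2) = 1.235
  q = (0 - (-2.7)·3.000 - (2)·1.000 - (1.6)·-3.000) / (9.3) = 1.172
  r = (-9 - (-3)·3.000 - (1)·0.000 - (-4)·-3.000) / (9) = -1.333
  s = (7 - (3.5)·3.000 - (2)·0.000 - (-2.3)·1.000) / (11.8) = -0.102
Iteration 2:
  p = (4 - (-3)·1.172 - (1)·-1.333 - (3.2)·-0.102) / (10.2) = 0.900
  q = (0 - (-2.7)·1.235 - (2)·-1.333 - (1.6)·-0.102) / (9.3) = 0.663
  r = (-9 - (-3)·1.235 - (1)·1.172 - (-4)·-0.102) / (9) = -0.764
  s = (7 - (3.5)·1.235 - (2)·1.172 - (-2.3)·-1.333) / (11.8) = -0.232
Change: (-0.335, -0.509, 0.569, -0.130) → max |·| = 0.569

0.569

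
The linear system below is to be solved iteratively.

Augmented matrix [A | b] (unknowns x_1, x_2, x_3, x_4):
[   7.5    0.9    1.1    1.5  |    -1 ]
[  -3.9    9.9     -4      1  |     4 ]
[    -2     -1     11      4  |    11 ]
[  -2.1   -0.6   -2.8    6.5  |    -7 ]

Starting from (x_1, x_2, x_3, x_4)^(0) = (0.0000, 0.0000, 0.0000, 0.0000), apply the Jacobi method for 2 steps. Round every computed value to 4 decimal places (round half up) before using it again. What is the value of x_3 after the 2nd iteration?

1.4041

Iteration 1:
  x_1 = (-1 - (0.9)·0.0000 - (1.1)·0.0000 - (1.5)·0.0000) / (7.5) = -0.1333
  x_2 = (4 - (-3.9)·0.0000 - (-4)·0.0000 - (1)·0.0000) / (9.9) = 0.4040
  x_3 = (11 - (-2)·0.0000 - (-1)·0.0000 - (4)·0.0000) / (11) = 1.0000
  x_4 = (-7 - (-2.1)·0.0000 - (-0.6)·0.0000 - (-2.8)·0.0000) / (6.5) = -1.0769
Iteration 2:
  x_1 = (-1 - (0.9)·0.4040 - (1.1)·1.0000 - (1.5)·-1.0769) / (7.5) = -0.1131
  x_2 = (4 - (-3.9)·-0.1333 - (-4)·1.0000 - (1)·-1.0769) / (9.9) = 0.8643
  x_3 = (11 - (-2)·-0.1333 - (-1)·0.4040 - (4)·-1.0769) / (11) = 1.4041
  x_4 = (-7 - (-2.1)·-0.1333 - (-0.6)·0.4040 - (-2.8)·1.0000) / (6.5) = -0.6519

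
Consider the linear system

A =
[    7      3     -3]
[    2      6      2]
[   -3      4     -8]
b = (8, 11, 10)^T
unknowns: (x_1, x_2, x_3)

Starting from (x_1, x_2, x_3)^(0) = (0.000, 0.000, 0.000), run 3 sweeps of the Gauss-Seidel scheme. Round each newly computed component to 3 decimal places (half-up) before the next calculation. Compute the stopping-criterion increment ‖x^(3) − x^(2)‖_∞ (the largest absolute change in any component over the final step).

0.248

Iteration 1:
  x_1 = (8 - (3)·0.000 - (-3)·0.000) / (7) = 1.143
  x_2 = (11 - (2)·1.143 - (2)·0.000) / (6) = 1.452
  x_3 = (10 - (-3)·1.143 - (4)·1.452) / (-8) = -0.953
Iteration 2:
  x_1 = (8 - (3)·1.452 - (-3)·-0.953) / (7) = 0.112
  x_2 = (11 - (2)·0.112 - (2)·-0.953) / (6) = 2.114
  x_3 = (10 - (-3)·0.112 - (4)·2.114) / (-8) = -0.235
Iteration 3:
  x_1 = (8 - (3)·2.114 - (-3)·-0.235) / (7) = 0.136
  x_2 = (11 - (2)·0.136 - (2)·-0.235) / (6) = 1.866
  x_3 = (10 - (-3)·0.136 - (4)·1.866) / (-8) = -0.368
Change: (0.024, -0.248, -0.133) → max |·| = 0.248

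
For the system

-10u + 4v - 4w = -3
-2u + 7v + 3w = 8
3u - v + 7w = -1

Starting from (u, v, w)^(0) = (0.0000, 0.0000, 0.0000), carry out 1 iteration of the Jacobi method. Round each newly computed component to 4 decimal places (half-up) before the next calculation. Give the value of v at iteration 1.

Iteration 1:
  u = (-3 - (4)·0.0000 - (-4)·0.0000) / (-10) = 0.3000
  v = (8 - (-2)·0.0000 - (3)·0.0000) / (7) = 1.1429
  w = (-1 - (3)·0.0000 - (-1)·0.0000) / (7) = -0.1429

1.1429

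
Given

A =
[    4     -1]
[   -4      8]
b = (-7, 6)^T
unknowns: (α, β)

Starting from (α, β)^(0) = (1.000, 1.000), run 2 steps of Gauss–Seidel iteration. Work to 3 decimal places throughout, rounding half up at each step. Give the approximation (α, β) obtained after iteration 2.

(-1.750, -0.125)

Iteration 1:
  α = (-7 - (-1)·1.000) / (4) = -1.500
  β = (6 - (-4)·-1.500) / (8) = 0.000
Iteration 2:
  α = (-7 - (-1)·0.000) / (4) = -1.750
  β = (6 - (-4)·-1.750) / (8) = -0.125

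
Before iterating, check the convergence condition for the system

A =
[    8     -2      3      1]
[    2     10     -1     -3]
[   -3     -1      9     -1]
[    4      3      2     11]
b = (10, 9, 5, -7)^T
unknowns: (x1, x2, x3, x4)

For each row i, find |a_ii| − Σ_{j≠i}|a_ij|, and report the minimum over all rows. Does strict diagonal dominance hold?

row 1: |8| − (2+3+1) = 2
row 2: |10| − (2+1+3) = 4
row 3: |9| − (3+1+1) = 4
row 4: |11| − (4+3+2) = 2
minimum over rows = 2 → strictly diagonally dominant (convergence guaranteed)

2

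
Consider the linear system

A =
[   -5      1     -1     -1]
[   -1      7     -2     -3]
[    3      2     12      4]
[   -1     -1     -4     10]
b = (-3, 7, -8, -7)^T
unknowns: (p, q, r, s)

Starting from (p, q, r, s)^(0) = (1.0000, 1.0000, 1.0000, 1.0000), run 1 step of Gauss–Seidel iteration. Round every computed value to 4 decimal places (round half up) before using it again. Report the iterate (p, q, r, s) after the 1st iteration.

(0.4000, 1.7714, -1.3952, -1.0409)

Iteration 1:
  p = (-3 - (1)·1.0000 - (-1)·1.0000 - (-1)·1.0000) / (-5) = 0.4000
  q = (7 - (-1)·0.4000 - (-2)·1.0000 - (-3)·1.0000) / (7) = 1.7714
  r = (-8 - (3)·0.4000 - (2)·1.7714 - (4)·1.0000) / (12) = -1.3952
  s = (-7 - (-1)·0.4000 - (-1)·1.7714 - (-4)·-1.3952) / (10) = -1.0409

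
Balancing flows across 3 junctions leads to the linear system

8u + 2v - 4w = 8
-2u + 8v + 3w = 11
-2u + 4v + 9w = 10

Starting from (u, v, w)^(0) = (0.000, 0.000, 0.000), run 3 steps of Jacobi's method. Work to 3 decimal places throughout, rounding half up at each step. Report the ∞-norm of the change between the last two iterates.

Iteration 1:
  u = (8 - (2)·0.000 - (-4)·0.000) / (8) = 1.000
  v = (11 - (-2)·0.000 - (3)·0.000) / (8) = 1.375
  w = (10 - (-2)·0.000 - (4)·0.000) / (9) = 1.111
Iteration 2:
  u = (8 - (2)·1.375 - (-4)·1.111) / (8) = 1.212
  v = (11 - (-2)·1.000 - (3)·1.111) / (8) = 1.208
  w = (10 - (-2)·1.000 - (4)·1.375) / (9) = 0.722
Iteration 3:
  u = (8 - (2)·1.208 - (-4)·0.722) / (8) = 1.059
  v = (11 - (-2)·1.212 - (3)·0.722) / (8) = 1.407
  w = (10 - (-2)·1.212 - (4)·1.208) / (9) = 0.844
Change: (-0.153, 0.199, 0.122) → max |·| = 0.199

0.199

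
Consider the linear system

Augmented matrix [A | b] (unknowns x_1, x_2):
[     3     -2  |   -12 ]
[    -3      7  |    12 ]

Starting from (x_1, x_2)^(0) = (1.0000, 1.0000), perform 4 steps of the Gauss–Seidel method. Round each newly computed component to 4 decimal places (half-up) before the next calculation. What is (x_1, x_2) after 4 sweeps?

(-3.9845, 0.0066)

Iteration 1:
  x_1 = (-12 - (-2)·1.0000) / (3) = -3.3333
  x_2 = (12 - (-3)·-3.3333) / (7) = 0.2857
Iteration 2:
  x_1 = (-12 - (-2)·0.2857) / (3) = -3.8095
  x_2 = (12 - (-3)·-3.8095) / (7) = 0.0816
Iteration 3:
  x_1 = (-12 - (-2)·0.0816) / (3) = -3.9456
  x_2 = (12 - (-3)·-3.9456) / (7) = 0.0233
Iteration 4:
  x_1 = (-12 - (-2)·0.0233) / (3) = -3.9845
  x_2 = (12 - (-3)·-3.9845) / (7) = 0.0066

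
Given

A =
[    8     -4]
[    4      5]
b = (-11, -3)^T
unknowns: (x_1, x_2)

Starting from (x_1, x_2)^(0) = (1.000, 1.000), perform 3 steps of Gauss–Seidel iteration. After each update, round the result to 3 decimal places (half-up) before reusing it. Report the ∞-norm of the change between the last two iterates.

0.180

Iteration 1:
  x_1 = (-11 - (-4)·1.000) / (8) = -0.875
  x_2 = (-3 - (4)·-0.875) / (5) = 0.100
Iteration 2:
  x_1 = (-11 - (-4)·0.100) / (8) = -1.325
  x_2 = (-3 - (4)·-1.325) / (5) = 0.460
Iteration 3:
  x_1 = (-11 - (-4)·0.460) / (8) = -1.145
  x_2 = (-3 - (4)·-1.145) / (5) = 0.316
Change: (0.180, -0.144) → max |·| = 0.180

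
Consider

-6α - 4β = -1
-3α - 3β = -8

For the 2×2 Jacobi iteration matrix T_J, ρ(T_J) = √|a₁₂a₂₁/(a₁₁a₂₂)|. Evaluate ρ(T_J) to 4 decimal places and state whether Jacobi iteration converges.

0.8165

a₁₂a₂₁/(a₁₁a₂₂) = (-4)·(-3) / ((-6)·(-3)) = 0.666667
ρ = √|0.666667| = √0.666667 = 0.8165
ρ < 1, so Jacobi converges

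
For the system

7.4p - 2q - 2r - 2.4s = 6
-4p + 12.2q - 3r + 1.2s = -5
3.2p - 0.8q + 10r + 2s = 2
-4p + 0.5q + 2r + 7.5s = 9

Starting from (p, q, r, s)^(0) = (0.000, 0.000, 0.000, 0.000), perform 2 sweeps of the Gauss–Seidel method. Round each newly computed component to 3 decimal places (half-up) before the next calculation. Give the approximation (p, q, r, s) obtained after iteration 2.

Iteration 1:
  p = (6 - (-2)·0.000 - (-2)·0.000 - (-2.4)·0.000) / (7.4) = 0.811
  q = (-5 - (-4)·0.811 - (-3)·0.000 - (1.2)·0.000) / (12.2) = -0.144
  r = (2 - (3.2)·0.811 - (-0.8)·-0.144 - (2)·0.000) / (10) = -0.071
  s = (9 - (-4)·0.811 - (0.5)·-0.144 - (2)·-0.071) / (7.5) = 1.661
Iteration 2:
  p = (6 - (-2)·-0.144 - (-2)·-0.071 - (-2.4)·1.661) / (7.4) = 1.291
  q = (-5 - (-4)·1.291 - (-3)·-0.071 - (1.2)·1.661) / (12.2) = -0.167
  r = (2 - (3.2)·1.291 - (-0.8)·-0.167 - (2)·1.661) / (10) = -0.559
  s = (9 - (-4)·1.291 - (0.5)·-0.167 - (2)·-0.559) / (7.5) = 2.049

(1.291, -0.167, -0.559, 2.049)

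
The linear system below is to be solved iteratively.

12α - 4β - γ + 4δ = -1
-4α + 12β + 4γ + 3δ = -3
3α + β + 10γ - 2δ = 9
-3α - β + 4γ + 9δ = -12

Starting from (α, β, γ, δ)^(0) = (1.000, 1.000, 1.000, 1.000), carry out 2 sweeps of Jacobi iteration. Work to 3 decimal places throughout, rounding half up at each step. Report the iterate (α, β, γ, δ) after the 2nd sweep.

(0.253, -0.150, 0.683, -1.700)

Iteration 1:
  α = (-1 - (-4)·1.000 - (-1)·1.000 - (4)·1.000) / (12) = 0.000
  β = (-3 - (-4)·1.000 - (4)·1.000 - (3)·1.000) / (12) = -0.500
  γ = (9 - (3)·1.000 - (1)·1.000 - (-2)·1.000) / (10) = 0.700
  δ = (-12 - (-3)·1.000 - (-1)·1.000 - (4)·1.000) / (9) = -1.333
Iteration 2:
  α = (-1 - (-4)·-0.500 - (-1)·0.700 - (4)·-1.333) / (12) = 0.253
  β = (-3 - (-4)·0.000 - (4)·0.700 - (3)·-1.333) / (12) = -0.150
  γ = (9 - (3)·0.000 - (1)·-0.500 - (-2)·-1.333) / (10) = 0.683
  δ = (-12 - (-3)·0.000 - (-1)·-0.500 - (4)·0.700) / (9) = -1.700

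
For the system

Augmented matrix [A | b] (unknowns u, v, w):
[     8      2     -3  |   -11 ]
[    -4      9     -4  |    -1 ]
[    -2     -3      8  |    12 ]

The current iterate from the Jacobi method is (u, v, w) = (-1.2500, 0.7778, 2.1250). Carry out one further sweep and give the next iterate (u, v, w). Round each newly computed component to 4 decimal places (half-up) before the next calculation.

(-0.7726, 0.2778, 1.4792)

One sweep:
  u = (-11 - (2)·0.7778 - (-3)·2.1250) / (8) = -0.7726
  v = (-1 - (-4)·-1.2500 - (-4)·2.1250) / (9) = 0.2778
  w = (12 - (-2)·-1.2500 - (-3)·0.7778) / (8) = 1.4792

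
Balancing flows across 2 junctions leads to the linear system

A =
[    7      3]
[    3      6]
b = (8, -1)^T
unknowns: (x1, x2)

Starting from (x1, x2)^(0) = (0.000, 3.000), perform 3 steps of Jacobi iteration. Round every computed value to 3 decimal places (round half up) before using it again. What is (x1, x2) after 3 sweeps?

Iteration 1:
  x1 = (8 - (3)·3.000) / (7) = -0.143
  x2 = (-1 - (3)·0.000) / (6) = -0.167
Iteration 2:
  x1 = (8 - (3)·-0.167) / (7) = 1.214
  x2 = (-1 - (3)·-0.143) / (6) = -0.095
Iteration 3:
  x1 = (8 - (3)·-0.095) / (7) = 1.184
  x2 = (-1 - (3)·1.214) / (6) = -0.774

(1.184, -0.774)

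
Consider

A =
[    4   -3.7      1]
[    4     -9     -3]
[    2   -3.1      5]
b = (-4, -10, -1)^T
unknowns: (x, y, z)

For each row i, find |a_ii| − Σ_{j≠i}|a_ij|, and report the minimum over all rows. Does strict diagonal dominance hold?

row 1: |4| − (3.7+1) = -0.7
row 2: |-9| − (4+3) = 2
row 3: |5| − (2+3.1) = -0.1
minimum over rows = -0.7 → not strictly diagonally dominant

-0.7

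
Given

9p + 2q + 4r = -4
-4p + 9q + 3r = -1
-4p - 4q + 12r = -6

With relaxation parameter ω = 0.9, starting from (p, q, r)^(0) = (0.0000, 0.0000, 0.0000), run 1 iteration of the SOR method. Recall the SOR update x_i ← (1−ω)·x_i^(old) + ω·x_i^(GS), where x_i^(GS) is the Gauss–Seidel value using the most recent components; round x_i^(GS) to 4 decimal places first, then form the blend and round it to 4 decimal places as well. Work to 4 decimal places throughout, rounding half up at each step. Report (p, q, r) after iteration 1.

Iteration 1:
  p: GS value = (-4 - (2)·0.0000 - (4)·0.0000) / (9) = -0.4444;  p ← (1−ω)·0.0000 + ω·-0.4444 = -0.4000
  q: GS value = (-1 - (-4)·-0.4000 - (3)·0.0000) / (9) = -0.2889;  q ← (1−ω)·0.0000 + ω·-0.2889 = -0.2600
  r: GS value = (-6 - (-4)·-0.4000 - (-4)·-0.2600) / (12) = -0.7200;  r ← (1−ω)·0.0000 + ω·-0.7200 = -0.6480

(-0.4000, -0.2600, -0.6480)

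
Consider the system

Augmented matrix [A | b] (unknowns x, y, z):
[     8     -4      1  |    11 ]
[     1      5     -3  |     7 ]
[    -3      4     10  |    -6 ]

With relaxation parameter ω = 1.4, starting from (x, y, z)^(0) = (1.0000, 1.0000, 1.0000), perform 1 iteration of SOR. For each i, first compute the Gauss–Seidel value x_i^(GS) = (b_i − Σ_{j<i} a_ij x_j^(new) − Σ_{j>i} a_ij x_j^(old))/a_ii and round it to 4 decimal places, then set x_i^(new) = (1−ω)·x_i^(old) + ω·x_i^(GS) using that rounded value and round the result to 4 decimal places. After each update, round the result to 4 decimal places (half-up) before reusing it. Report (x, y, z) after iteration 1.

(2.0500, 1.8260, -1.4016)

Iteration 1:
  x: GS value = (11 - (-4)·1.0000 - (1)·1.0000) / (8) = 1.7500;  x ← (1−ω)·1.0000 + ω·1.7500 = 2.0500
  y: GS value = (7 - (1)·2.0500 - (-3)·1.0000) / (5) = 1.5900;  y ← (1−ω)·1.0000 + ω·1.5900 = 1.8260
  z: GS value = (-6 - (-3)·2.0500 - (4)·1.8260) / (10) = -0.7154;  z ← (1−ω)·1.0000 + ω·-0.7154 = -1.4016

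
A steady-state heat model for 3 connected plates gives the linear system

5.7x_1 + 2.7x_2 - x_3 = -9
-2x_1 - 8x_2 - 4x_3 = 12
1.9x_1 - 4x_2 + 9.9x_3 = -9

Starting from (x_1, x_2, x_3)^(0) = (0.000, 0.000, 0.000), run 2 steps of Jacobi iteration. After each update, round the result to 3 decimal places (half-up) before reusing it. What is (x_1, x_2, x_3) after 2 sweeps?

(-1.028, -0.651, -1.212)

Iteration 1:
  x_1 = (-9 - (2.7)·0.000 - (-1)·0.000) / (5.7) = -1.579
  x_2 = (12 - (-2)·0.000 - (-4)·0.000) / (-8) = -1.500
  x_3 = (-9 - (1.9)·0.000 - (-4)·0.000) / (9.9) = -0.909
Iteration 2:
  x_1 = (-9 - (2.7)·-1.500 - (-1)·-0.909) / (5.7) = -1.028
  x_2 = (12 - (-2)·-1.579 - (-4)·-0.909) / (-8) = -0.651
  x_3 = (-9 - (1.9)·-1.579 - (-4)·-1.500) / (9.9) = -1.212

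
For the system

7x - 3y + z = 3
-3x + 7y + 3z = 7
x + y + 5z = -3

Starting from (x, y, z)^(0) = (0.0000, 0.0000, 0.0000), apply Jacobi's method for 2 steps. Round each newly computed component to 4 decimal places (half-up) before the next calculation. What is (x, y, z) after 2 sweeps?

(0.9429, 1.4408, -0.8857)

Iteration 1:
  x = (3 - (-3)·0.0000 - (1)·0.0000) / (7) = 0.4286
  y = (7 - (-3)·0.0000 - (3)·0.0000) / (7) = 1.0000
  z = (-3 - (1)·0.0000 - (1)·0.0000) / (5) = -0.6000
Iteration 2:
  x = (3 - (-3)·1.0000 - (1)·-0.6000) / (7) = 0.9429
  y = (7 - (-3)·0.4286 - (3)·-0.6000) / (7) = 1.4408
  z = (-3 - (1)·0.4286 - (1)·1.0000) / (5) = -0.8857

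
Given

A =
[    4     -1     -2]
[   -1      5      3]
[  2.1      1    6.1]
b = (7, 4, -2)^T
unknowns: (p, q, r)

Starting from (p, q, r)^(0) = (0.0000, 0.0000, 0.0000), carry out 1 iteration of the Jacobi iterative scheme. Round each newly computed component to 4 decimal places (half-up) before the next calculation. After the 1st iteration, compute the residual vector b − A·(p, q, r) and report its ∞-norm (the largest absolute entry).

Iteration 1:
  p = (7 - (-1)·0.0000 - (-2)·0.0000) / (4) = 1.7500
  q = (4 - (-1)·0.0000 - (3)·0.0000) / (5) = 0.8000
  r = (-2 - (2.1)·0.0000 - (1)·0.0000) / (6.1) = -0.3279
Residual b − A·x = (0.1442, 2.7337, -4.4748); ∞-norm = 4.4748

4.4748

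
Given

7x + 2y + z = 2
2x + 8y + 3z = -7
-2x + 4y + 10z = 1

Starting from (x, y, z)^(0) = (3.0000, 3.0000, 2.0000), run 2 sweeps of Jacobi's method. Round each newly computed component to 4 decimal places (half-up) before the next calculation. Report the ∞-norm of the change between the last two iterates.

Iteration 1:
  x = (2 - (2)·3.0000 - (1)·2.0000) / (7) = -0.8571
  y = (-7 - (2)·3.0000 - (3)·2.0000) / (8) = -2.3750
  z = (1 - (-2)·3.0000 - (4)·3.0000) / (10) = -0.5000
Iteration 2:
  x = (2 - (2)·-2.3750 - (1)·-0.5000) / (7) = 1.0357
  y = (-7 - (2)·-0.8571 - (3)·-0.5000) / (8) = -0.4732
  z = (1 - (-2)·-0.8571 - (4)·-2.3750) / (10) = 0.8786
Change: (1.8928, 1.9018, 1.3786) → max |·| = 1.9018

1.9018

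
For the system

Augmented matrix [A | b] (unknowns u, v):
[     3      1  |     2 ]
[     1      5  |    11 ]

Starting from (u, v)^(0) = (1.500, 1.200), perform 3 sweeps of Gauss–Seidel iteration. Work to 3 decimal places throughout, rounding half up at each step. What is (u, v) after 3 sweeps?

Iteration 1:
  u = (2 - (1)·1.200) / (3) = 0.267
  v = (11 - (1)·0.267) / (5) = 2.147
Iteration 2:
  u = (2 - (1)·2.147) / (3) = -0.049
  v = (11 - (1)·-0.049) / (5) = 2.210
Iteration 3:
  u = (2 - (1)·2.210) / (3) = -0.070
  v = (11 - (1)·-0.070) / (5) = 2.214

(-0.070, 2.214)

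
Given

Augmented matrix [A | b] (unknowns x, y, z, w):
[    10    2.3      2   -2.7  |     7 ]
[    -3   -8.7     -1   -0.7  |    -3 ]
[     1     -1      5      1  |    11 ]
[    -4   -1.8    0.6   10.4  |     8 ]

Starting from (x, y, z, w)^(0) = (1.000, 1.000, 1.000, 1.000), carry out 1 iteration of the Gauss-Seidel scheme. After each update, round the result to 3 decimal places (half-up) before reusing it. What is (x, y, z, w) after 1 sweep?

Iteration 1:
  x = (7 - (2.3)·1.000 - (2)·1.000 - (-2.7)·1.000) / (10) = 0.540
  y = (-3 - (-3)·0.540 - (-1)·1.000 - (-0.7)·1.000) / (-8.7) = -0.037
  z = (11 - (1)·0.540 - (-1)·-0.037 - (1)·1.000) / (5) = 1.885
  w = (8 - (-4)·0.540 - (-1.8)·-0.037 - (0.6)·1.885) / (10.4) = 0.862

(0.540, -0.037, 1.885, 0.862)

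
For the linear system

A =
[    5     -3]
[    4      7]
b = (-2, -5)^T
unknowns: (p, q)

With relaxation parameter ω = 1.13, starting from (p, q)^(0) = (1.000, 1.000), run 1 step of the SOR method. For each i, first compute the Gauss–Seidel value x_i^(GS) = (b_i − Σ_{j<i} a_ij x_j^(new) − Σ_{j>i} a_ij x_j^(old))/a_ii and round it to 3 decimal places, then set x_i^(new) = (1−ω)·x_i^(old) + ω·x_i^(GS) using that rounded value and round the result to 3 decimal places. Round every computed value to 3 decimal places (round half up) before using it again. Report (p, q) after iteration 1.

Iteration 1:
  p: GS value = (-2 - (-3)·1.000) / (5) = 0.200;  p ← (1−ω)·1.000 + ω·0.200 = 0.096
  q: GS value = (-5 - (4)·0.096) / (7) = -0.769;  q ← (1−ω)·1.000 + ω·-0.769 = -0.999

(0.096, -0.999)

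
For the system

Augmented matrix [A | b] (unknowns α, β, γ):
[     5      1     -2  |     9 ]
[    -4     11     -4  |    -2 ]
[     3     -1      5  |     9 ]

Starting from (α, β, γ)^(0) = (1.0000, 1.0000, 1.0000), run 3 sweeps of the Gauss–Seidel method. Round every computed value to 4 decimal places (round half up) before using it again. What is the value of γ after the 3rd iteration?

Iteration 1:
  α = (9 - (1)·1.0000 - (-2)·1.0000) / (5) = 2.0000
  β = (-2 - (-4)·2.0000 - (-4)·1.0000) / (11) = 0.9091
  γ = (9 - (3)·2.0000 - (-1)·0.9091) / (5) = 0.7818
Iteration 2:
  α = (9 - (1)·0.9091 - (-2)·0.7818) / (5) = 1.9309
  β = (-2 - (-4)·1.9309 - (-4)·0.7818) / (11) = 0.8046
  γ = (9 - (3)·1.9309 - (-1)·0.8046) / (5) = 0.8024
Iteration 3:
  α = (9 - (1)·0.8046 - (-2)·0.8024) / (5) = 1.9600
  β = (-2 - (-4)·1.9600 - (-4)·0.8024) / (11) = 0.8227
  γ = (9 - (3)·1.9600 - (-1)·0.8227) / (5) = 0.7885

0.7885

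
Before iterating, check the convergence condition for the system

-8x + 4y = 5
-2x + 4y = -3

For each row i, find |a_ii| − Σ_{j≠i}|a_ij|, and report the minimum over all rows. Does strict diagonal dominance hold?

row 1: |-8| − (4) = 4
row 2: |4| − (2) = 2
minimum over rows = 2 → strictly diagonally dominant (convergence guaranteed)

2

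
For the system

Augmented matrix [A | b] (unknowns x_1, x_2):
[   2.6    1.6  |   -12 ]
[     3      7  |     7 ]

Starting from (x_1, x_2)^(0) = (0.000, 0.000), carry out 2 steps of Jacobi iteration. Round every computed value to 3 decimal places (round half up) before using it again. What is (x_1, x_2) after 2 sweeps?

Iteration 1:
  x_1 = (-12 - (1.6)·0.000) / (2.6) = -4.615
  x_2 = (7 - (3)·0.000) / (7) = 1.000
Iteration 2:
  x_1 = (-12 - (1.6)·1.000) / (2.6) = -5.231
  x_2 = (7 - (3)·-4.615) / (7) = 2.978

(-5.231, 2.978)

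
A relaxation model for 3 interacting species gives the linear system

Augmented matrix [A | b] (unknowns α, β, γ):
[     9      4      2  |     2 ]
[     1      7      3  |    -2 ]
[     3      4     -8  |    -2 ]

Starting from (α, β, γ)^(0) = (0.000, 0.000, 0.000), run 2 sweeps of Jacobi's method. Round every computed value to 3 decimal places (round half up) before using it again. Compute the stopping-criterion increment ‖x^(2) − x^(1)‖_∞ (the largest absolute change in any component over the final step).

Iteration 1:
  α = (2 - (4)·0.000 - (2)·0.000) / (9) = 0.222
  β = (-2 - (1)·0.000 - (3)·0.000) / (7) = -0.286
  γ = (-2 - (3)·0.000 - (4)·0.000) / (-8) = 0.250
Iteration 2:
  α = (2 - (4)·-0.286 - (2)·0.250) / (9) = 0.294
  β = (-2 - (1)·0.222 - (3)·0.250) / (7) = -0.425
  γ = (-2 - (3)·0.222 - (4)·-0.286) / (-8) = 0.190
Change: (0.072, -0.139, -0.060) → max |·| = 0.139

0.139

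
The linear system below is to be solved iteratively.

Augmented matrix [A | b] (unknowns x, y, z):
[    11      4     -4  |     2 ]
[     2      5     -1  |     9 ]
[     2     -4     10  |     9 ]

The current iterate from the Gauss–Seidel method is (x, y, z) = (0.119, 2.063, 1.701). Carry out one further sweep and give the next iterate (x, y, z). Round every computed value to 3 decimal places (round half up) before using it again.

One sweep:
  x = (2 - (4)·2.063 - (-4)·1.701) / (11) = 0.050
  y = (9 - (2)·0.050 - (-1)·1.701) / (5) = 2.120
  z = (9 - (2)·0.050 - (-4)·2.120) / (10) = 1.738

(0.050, 2.120, 1.738)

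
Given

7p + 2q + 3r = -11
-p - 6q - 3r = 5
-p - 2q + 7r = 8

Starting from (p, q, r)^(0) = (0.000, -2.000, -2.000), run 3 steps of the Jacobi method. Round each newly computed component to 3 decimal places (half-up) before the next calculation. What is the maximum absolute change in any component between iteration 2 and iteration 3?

0.606

Iteration 1:
  p = (-11 - (2)·-2.000 - (3)·-2.000) / (7) = -0.143
  q = (5 - (-1)·0.000 - (-3)·-2.000) / (-6) = 0.167
  r = (8 - (-1)·0.000 - (-2)·-2.000) / (7) = 0.571
Iteration 2:
  p = (-11 - (2)·0.167 - (3)·0.571) / (7) = -1.864
  q = (5 - (-1)·-0.143 - (-3)·0.571) / (-6) = -1.095
  r = (8 - (-1)·-0.143 - (-2)·0.167) / (7) = 1.170
Iteration 3:
  p = (-11 - (2)·-1.095 - (3)·1.170) / (7) = -1.760
  q = (5 - (-1)·-1.864 - (-3)·1.170) / (-6) = -1.108
  r = (8 - (-1)·-1.864 - (-2)·-1.095) / (7) = 0.564
Change: (0.104, -0.013, -0.606) → max |·| = 0.606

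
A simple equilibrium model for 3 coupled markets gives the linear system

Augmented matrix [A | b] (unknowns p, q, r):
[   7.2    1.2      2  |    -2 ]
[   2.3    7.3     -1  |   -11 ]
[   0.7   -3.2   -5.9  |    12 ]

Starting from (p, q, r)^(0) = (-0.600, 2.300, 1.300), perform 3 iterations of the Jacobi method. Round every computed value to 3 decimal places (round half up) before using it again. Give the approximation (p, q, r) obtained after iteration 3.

(0.423, -1.983, -1.042)

Iteration 1:
  p = (-2 - (1.2)·2.300 - (2)·1.300) / (7.2) = -1.022
  q = (-11 - (2.3)·-0.600 - (-1)·1.300) / (7.3) = -1.140
  r = (12 - (0.7)·-0.600 - (-3.2)·2.300) / (-5.9) = -3.353
Iteration 2:
  p = (-2 - (1.2)·-1.140 - (2)·-3.353) / (7.2) = 0.844
  q = (-11 - (2.3)·-1.022 - (-1)·-3.353) / (7.3) = -1.644
  r = (12 - (0.7)·-1.022 - (-3.2)·-1.140) / (-5.9) = -1.537
Iteration 3:
  p = (-2 - (1.2)·-1.644 - (2)·-1.537) / (7.2) = 0.423
  q = (-11 - (2.3)·0.844 - (-1)·-1.537) / (7.3) = -1.983
  r = (12 - (0.7)·0.844 - (-3.2)·-1.644) / (-5.9) = -1.042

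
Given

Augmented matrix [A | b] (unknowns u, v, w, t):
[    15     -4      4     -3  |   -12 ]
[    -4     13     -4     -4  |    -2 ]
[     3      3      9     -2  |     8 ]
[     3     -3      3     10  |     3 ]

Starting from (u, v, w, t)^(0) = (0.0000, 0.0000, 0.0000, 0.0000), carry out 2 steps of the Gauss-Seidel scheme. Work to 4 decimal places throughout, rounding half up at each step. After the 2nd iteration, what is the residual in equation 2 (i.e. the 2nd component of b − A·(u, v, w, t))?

Iteration 1:
  u = (-12 - (-4)·0.0000 - (4)·0.0000 - (-3)·0.0000) / (15) = -0.8000
  v = (-2 - (-4)·-0.8000 - (-4)·0.0000 - (-4)·0.0000) / (13) = -0.4000
  w = (8 - (3)·-0.8000 - (3)·-0.4000 - (-2)·0.0000) / (9) = 1.2889
  t = (3 - (3)·-0.8000 - (-3)·-0.4000 - (3)·1.2889) / (10) = 0.0333
Iteration 2:
  u = (-12 - (-4)·-0.4000 - (4)·1.2889 - (-3)·0.0333) / (15) = -1.2437
  v = (-2 - (-4)·-1.2437 - (-4)·1.2889 - (-4)·0.0333) / (13) = -0.1297
  w = (8 - (3)·-1.2437 - (3)·-0.1297 - (-2)·0.0333) / (9) = 1.3541
  t = (3 - (3)·-1.2437 - (-3)·-0.1297 - (3)·1.3541) / (10) = 0.2280
Residual b − A·x = (1.4043, 1.0397, 0.3893, -0.0003)

1.0397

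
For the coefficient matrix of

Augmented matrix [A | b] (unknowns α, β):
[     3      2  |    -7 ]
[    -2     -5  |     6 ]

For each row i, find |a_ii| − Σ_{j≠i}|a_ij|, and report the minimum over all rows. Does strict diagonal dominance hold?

row 1: |3| − (2) = 1
row 2: |-5| − (2) = 3
minimum over rows = 1 → strictly diagonally dominant (convergence guaranteed)

1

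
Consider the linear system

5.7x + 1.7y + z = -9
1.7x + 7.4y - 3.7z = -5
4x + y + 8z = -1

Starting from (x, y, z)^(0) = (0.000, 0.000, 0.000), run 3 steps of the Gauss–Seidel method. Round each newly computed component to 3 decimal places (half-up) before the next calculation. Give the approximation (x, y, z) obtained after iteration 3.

Iteration 1:
  x = (-9 - (1.7)·0.000 - (1)·0.000) / (5.7) = -1.579
  y = (-5 - (1.7)·-1.579 - (-3.7)·0.000) / (7.4) = -0.313
  z = (-1 - (4)·-1.579 - (1)·-0.313) / (8) = 0.704
Iteration 2:
  x = (-9 - (1.7)·-0.313 - (1)·0.704) / (5.7) = -1.609
  y = (-5 - (1.7)·-1.609 - (-3.7)·0.704) / (7.4) = 0.046
  z = (-1 - (4)·-1.609 - (1)·0.046) / (8) = 0.674
Iteration 3:
  x = (-9 - (1.7)·0.046 - (1)·0.674) / (5.7) = -1.711
  y = (-5 - (1.7)·-1.711 - (-3.7)·0.674) / (7.4) = 0.054
  z = (-1 - (4)·-1.711 - (1)·0.054) / (8) = 0.724

(-1.711, 0.054, 0.724)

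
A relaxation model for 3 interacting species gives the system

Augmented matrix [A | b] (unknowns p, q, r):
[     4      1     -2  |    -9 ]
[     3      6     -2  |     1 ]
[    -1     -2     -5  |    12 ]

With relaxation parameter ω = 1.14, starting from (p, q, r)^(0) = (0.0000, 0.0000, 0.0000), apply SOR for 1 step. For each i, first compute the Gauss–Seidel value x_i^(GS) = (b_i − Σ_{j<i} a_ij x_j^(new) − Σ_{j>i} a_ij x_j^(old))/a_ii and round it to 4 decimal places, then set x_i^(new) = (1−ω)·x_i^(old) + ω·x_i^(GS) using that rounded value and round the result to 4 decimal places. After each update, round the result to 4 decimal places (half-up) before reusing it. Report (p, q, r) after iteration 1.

(-2.5650, 1.6521, -2.9045)

Iteration 1:
  p: GS value = (-9 - (1)·0.0000 - (-2)·0.0000) / (4) = -2.2500;  p ← (1−ω)·0.0000 + ω·-2.2500 = -2.5650
  q: GS value = (1 - (3)·-2.5650 - (-2)·0.0000) / (6) = 1.4492;  q ← (1−ω)·0.0000 + ω·1.4492 = 1.6521
  r: GS value = (12 - (-1)·-2.5650 - (-2)·1.6521) / (-5) = -2.5478;  r ← (1−ω)·0.0000 + ω·-2.5478 = -2.9045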